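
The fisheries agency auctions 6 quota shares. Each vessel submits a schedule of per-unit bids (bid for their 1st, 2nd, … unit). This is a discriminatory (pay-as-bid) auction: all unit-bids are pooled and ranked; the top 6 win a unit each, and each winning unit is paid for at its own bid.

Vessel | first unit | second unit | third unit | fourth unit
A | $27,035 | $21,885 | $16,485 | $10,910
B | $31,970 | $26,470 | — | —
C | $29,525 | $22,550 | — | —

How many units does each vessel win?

All unit-bids, highest first — top 6: 31,970 (B-1), 29,525 (C-1), 27,035 (A-1), 26,470 (B-2), 22,550 (C-2), 21,885 (A-2)
Next rejected bid: $16,485 (not a price — pay-as-bid).
Allocation: A 2, B 2, C 2.

A 2, B 2, C 2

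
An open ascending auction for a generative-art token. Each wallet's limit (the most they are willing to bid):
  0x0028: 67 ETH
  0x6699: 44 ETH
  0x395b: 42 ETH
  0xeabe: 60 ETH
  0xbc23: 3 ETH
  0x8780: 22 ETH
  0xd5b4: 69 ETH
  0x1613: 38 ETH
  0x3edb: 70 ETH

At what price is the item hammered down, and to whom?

0x3edb wins at 69 ETH

Limits in order: 70 (0x3edb) > 69 (0xd5b4) > 67 (0x0028) > 60 (0xeabe) > 44 (0x6699) > 42 (0x395b) > …
Bidding ends when 0xd5b4 exits at 69 ETH; 0x3edb takes it.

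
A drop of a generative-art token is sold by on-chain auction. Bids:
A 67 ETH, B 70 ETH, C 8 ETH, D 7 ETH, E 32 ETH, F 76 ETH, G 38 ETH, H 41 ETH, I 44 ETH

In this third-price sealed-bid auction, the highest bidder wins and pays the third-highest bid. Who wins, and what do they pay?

Rule: the highest bidder wins and pays the third-highest bid.
Bids in order: 76 (F) > 70 (B) > 67 (A) > 44 (I) > 41 (H) > 38 (G) > …
F wins; payment is bid #3 in the ranking = 67 ETH.

F pays 67 ETH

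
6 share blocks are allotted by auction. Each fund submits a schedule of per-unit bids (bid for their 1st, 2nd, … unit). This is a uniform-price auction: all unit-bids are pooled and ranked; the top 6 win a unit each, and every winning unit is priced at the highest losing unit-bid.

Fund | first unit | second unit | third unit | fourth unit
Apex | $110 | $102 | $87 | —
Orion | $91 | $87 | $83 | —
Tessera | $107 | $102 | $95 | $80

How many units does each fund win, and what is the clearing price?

Apex 2, Orion 1, Tessera 3; clearing price $87

Pooled unit-bids ranked (top 6): 110 (Apex-1), 107 (Tessera-1), 102 (Apex-2), 102 (Tessera-2), 95 (Tessera-3), 91 (Orion-1)
First bid not allocated: $87.
Allocation: Apex 2, Orion 1, Tessera 3.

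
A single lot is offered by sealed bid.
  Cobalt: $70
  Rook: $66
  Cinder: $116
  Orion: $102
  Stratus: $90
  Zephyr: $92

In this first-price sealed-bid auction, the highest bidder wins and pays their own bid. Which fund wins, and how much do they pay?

First-price sealed-bid auction: the highest bidder wins and pays their own bid.
Bids ranked: 116 (Cinder) > 102 (Orion) > 92 (Zephyr) > 90 (Stratus) > 70 (Cobalt) > 66 (Rook)
Cinder is highest → pays own bid, $116.

Cinder pays $116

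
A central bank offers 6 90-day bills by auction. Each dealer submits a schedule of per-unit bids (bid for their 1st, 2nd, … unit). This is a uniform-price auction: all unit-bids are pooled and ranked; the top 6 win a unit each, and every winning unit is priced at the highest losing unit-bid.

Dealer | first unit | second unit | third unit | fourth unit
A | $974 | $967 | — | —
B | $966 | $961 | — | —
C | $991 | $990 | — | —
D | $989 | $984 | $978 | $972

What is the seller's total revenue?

Total revenue: $5,832

All unit-bids, highest first — top 6: 991 (C-1), 990 (C-2), 989 (D-1), 984 (D-2), 978 (D-3), 974 (A-1)
The (k+1)-th unit-bid is $972.
Allocation: A 1, C 2, D 3. Every unit priced at $972.
Revenue = 6 × 972 = $5,832.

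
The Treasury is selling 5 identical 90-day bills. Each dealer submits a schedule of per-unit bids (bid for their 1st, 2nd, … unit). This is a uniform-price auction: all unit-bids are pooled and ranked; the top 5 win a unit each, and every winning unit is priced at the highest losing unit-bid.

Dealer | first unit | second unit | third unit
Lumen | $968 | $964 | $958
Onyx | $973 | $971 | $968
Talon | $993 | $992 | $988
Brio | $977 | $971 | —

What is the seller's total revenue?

Total revenue: $4,855

Pooled unit-bids ranked (top 5): 993 (Talon-1), 992 (Talon-2), 988 (Talon-3), 977 (Brio-1), 973 (Onyx-1)
First bid not allocated: $971.
Allocation: Brio 1, Onyx 1, Talon 3. Every unit priced at $971.
Revenue = 5 × 971 = $4,855.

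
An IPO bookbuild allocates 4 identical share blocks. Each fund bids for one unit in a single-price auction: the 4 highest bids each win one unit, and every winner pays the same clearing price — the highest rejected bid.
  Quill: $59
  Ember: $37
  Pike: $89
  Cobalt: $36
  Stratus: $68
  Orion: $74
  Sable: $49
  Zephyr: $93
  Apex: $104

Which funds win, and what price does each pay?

Apex, Zephyr, Pike, Orion; each pays $68

Bids ranked high→low: 104 (Apex), 93 (Zephyr), 89 (Pike), 74 (Orion), 68 (Stratus), 59 (Quill), …
The 4 highest are Apex, Zephyr, Pike, Orion.
Clearing price = highest rejected bid = $68.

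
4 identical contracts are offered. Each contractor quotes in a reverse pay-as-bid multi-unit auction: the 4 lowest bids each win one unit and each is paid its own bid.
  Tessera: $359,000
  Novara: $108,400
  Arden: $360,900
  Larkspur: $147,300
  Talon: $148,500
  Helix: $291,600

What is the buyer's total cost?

Sorting: 108,400 (Novara), 147,300 (Larkspur), 148,500 (Talon), 291,600 (Helix), 359,000 (Tessera), 360,900 (Arden)
Winners (4 units): Novara, Larkspur, Talon, Helix.
Total cost = 108,400 + 147,300 + 148,500 + 291,600 = $695,800.

Total cost: $695,800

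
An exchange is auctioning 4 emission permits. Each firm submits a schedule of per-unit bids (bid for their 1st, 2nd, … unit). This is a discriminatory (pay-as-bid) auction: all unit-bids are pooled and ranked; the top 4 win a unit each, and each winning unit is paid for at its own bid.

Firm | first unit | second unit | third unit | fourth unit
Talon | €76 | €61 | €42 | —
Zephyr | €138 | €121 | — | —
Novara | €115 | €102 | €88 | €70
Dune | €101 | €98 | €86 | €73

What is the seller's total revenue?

Total revenue: €476

All unit-bids, highest first — top 4: 138 (Zephyr-1), 121 (Zephyr-2), 115 (Novara-1), 102 (Novara-2)
Next rejected bid: €101 (not a price — pay-as-bid).
Each winning unit pays its own bid.
Revenue = 138 + 121 + 115 + 102 = €476.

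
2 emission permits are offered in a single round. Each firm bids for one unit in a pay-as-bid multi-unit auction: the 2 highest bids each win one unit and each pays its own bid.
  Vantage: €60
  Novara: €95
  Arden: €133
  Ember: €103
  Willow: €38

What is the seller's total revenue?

Total revenue: €236

Ordering the bids: 133 (Arden), 103 (Ember), 95 (Novara), 60 (Vantage), …
Top 2: Arden, Ember.
Total revenue = 133 + 103 = €236.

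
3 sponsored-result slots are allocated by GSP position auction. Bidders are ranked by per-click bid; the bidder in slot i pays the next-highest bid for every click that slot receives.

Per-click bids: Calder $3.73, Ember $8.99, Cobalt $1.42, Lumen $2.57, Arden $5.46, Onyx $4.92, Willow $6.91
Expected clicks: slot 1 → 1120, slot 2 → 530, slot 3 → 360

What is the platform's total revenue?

Ranked by bid: $8.99 (Ember) > $6.91 (Willow) > $5.46 (Arden) > $4.92 (Onyx) > …
Slot 1: Ember pays $6.91 × 1120 = $7739.20
Slot 2: Willow pays $5.46 × 530 = $2893.80
Slot 3: Arden pays $4.92 × 360 = $1771.20
Total = $12404.20

Total revenue: $12404.20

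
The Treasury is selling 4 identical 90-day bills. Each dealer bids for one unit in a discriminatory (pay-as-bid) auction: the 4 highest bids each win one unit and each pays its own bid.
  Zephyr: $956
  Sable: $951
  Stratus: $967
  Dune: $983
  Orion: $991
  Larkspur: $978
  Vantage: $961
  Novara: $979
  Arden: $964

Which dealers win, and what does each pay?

Orion $991, Dune $983, Novara $979, Larkspur $978

Sorting: 991 (Orion), 983 (Dune), 979 (Novara), 978 (Larkspur), 967 (Stratus), 964 (Arden), …
Winners (4 units): Orion, Dune, Novara, Larkspur.
Each winner pays its own bid: Orion $991, Dune $983, Novara $979, Larkspur $978.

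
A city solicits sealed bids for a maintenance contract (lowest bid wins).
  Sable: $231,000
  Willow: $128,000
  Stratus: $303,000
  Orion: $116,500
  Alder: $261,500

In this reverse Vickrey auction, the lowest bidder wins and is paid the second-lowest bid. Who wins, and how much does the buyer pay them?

Orion is paid $128,000

Reverse Vickrey auction: the lowest bidder wins and is paid the second-lowest bid.
Sorting bids: 116,500 (Orion) < 128,000 (Willow) < 231,000 (Sable) < 261,500 (Alder) < 303,000 (Stratus)
Second-price: Orion is paid Willow's bid of $128,000.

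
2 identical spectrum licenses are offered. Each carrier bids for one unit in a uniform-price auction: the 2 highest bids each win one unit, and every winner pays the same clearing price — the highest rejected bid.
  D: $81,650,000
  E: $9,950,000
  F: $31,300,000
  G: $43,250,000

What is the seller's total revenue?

Bids ranked high→low: 81,650,000 (D), 43,250,000 (G), 31,300,000 (F), 9,950,000 (E)
The 2 highest are D, G.
Highest unsuccessful bid: $31,300,000 → clearing price.
Total revenue = 2 × $31,300,000 = $62,600,000.

Total revenue: $62,600,000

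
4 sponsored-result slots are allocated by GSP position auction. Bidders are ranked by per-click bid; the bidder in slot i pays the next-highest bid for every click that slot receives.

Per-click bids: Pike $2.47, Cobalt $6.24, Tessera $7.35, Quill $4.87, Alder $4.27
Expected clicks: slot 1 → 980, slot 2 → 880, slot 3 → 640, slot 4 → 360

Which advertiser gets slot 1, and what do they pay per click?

Tessera; $6.24 per click

Ranked by bid: $7.35 (Tessera) > $6.24 (Cobalt) > $4.87 (Quill) > $4.27 (Alder) > $2.47 (Pike)
Slot 1 goes to the first-ranked bidder, Tessera, who pays the next bid down: $6.24/click.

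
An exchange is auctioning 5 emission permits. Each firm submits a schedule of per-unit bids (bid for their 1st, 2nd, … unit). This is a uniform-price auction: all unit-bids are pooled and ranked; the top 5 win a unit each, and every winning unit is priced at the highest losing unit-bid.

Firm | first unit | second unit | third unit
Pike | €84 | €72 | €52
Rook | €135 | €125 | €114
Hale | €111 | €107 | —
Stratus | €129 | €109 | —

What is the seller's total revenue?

Total revenue: €545

Merging the schedules and taking the best 5: 135 (Rook-1), 129 (Stratus-1), 125 (Rook-2), 114 (Rook-3), 111 (Hale-1)
Highest rejected unit-bid = €109.
Allocation: Hale 1, Rook 3, Stratus 1. Every unit priced at €109.
Revenue = 5 × 109 = €545.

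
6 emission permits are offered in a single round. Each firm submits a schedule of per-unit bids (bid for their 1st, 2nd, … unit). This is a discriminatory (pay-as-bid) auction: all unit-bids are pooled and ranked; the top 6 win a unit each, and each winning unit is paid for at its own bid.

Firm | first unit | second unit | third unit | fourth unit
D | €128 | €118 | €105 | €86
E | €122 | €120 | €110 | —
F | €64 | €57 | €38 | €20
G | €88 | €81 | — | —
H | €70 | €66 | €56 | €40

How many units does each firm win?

D 3, E 3

All unit-bids, highest first — top 6: 128 (D-1), 122 (E-1), 120 (E-2), 118 (D-2), 110 (E-3), 105 (D-3)
Next rejected bid: €88 (not a price — pay-as-bid).
Allocation: D 3, E 3.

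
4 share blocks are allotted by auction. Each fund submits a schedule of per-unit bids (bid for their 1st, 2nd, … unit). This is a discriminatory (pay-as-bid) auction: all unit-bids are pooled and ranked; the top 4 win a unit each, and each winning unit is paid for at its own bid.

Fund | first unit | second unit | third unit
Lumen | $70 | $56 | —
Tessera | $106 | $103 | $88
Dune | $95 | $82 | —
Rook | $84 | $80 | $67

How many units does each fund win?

Pooled unit-bids ranked (top 4): 106 (Tessera-1), 103 (Tessera-2), 95 (Dune-1), 88 (Tessera-3)
Next rejected bid: $84 (not a price — pay-as-bid).
Allocation: Dune 1, Tessera 3.

Dune 1, Tessera 3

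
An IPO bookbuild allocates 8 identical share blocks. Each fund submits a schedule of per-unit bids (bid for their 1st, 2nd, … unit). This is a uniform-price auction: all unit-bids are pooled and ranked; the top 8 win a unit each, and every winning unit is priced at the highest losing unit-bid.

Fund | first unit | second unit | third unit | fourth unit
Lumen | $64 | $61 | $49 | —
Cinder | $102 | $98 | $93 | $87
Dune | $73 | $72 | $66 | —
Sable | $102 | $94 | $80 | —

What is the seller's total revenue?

Total revenue: $576

Pooled unit-bids ranked (top 8): 102 (Cinder-1), 102 (Sable-1), 98 (Cinder-2), 94 (Sable-2), 93 (Cinder-3), 87 (Cinder-4), 80 (Sable-3), 73 (Dune-1)
The (k+1)-th unit-bid is $72.
Allocation: Cinder 4, Dune 1, Sable 3. Every unit priced at $72.
Revenue = 8 × 72 = $576.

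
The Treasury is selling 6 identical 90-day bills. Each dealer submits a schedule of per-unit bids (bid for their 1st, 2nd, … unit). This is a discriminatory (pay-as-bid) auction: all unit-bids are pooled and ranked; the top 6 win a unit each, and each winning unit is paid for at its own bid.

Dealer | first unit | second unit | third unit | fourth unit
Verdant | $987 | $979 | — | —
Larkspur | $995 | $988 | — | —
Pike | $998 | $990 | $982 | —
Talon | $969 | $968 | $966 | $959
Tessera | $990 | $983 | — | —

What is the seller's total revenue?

Total revenue: $5,948

All unit-bids, highest first — top 6: 998 (Pike-1), 995 (Larkspur-1), 990 (Pike-2), 990 (Tessera-1), 988 (Larkspur-2), 987 (Verdant-1)
Next rejected bid: $983 (not a price — pay-as-bid).
Each winning unit pays its own bid.
Revenue = 998 + 995 + 990 + 990 + 988 + 987 = $5,948.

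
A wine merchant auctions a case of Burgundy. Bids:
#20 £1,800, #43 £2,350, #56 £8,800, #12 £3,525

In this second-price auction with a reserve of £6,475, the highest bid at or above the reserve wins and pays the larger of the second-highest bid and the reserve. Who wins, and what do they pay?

Second-price auction with a reserve of £6,475: the highest bid at or above the reserve wins and pays the larger of the second-highest bid and the reserve.
Bids ranked: 8,800 (#56) > 3,525 (#12) > 2,350 (#43) > 1,800 (#20)
#56 has the top bid at or above the reserve (£8,800).
Second-highest bid £3,525 is below the reserve £6,475, so the reserve binds → payment £6,475.

#56 pays £6,475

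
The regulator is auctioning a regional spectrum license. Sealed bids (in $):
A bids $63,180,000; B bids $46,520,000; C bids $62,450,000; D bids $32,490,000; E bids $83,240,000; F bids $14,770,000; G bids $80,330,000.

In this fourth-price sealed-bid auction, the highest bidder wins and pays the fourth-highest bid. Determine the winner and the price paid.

Fourth-price sealed-bid auction: the highest bidder wins and pays the fourth-highest bid.
Sorting bids: 83,240,000 (E) > 80,330,000 (G) > 63,180,000 (A) > 62,450,000 (C) > 46,520,000 (B) > 32,490,000 (D) > …
E is highest; pays the fourth-highest bid, $62,450,000.

E pays $62,450,000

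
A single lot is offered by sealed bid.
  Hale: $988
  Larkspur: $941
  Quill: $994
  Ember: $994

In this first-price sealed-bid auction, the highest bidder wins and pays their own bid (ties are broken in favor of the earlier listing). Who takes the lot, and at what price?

Rule: the highest bidder wins and pays their own bid.
Bids ranked: 994 (Quill) > 994 (Ember) > 988 (Hale) > 941 (Larkspur)
Tie at $994 → Quill wins by tie-break.
Quill has the highest bid and pays exactly that: $994.

Quill pays $994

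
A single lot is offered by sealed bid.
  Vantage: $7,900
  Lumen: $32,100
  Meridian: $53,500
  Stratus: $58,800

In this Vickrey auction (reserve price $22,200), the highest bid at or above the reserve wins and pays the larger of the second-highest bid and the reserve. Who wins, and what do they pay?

Stratus pays $53,500

Bids ranked: 58,800 (Stratus) > 53,500 (Meridian) > 32,100 (Lumen) > 7,900 (Vantage)
Highest eligible bid: Stratus at $58,800.
Second-highest bid $53,500 exceeds the reserve $22,200 → payment $53,500.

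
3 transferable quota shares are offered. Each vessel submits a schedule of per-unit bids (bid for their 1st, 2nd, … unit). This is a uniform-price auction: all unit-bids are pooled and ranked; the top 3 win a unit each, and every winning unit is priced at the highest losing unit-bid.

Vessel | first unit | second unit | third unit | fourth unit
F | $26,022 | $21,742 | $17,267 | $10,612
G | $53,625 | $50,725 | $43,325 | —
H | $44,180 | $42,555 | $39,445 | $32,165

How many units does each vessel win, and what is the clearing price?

G 2, H 1; clearing price $43,325

All unit-bids, highest first — top 3: 53,625 (G-1), 50,725 (G-2), 44,180 (H-1)
First bid not allocated: $43,325.
Allocation: G 2, H 1.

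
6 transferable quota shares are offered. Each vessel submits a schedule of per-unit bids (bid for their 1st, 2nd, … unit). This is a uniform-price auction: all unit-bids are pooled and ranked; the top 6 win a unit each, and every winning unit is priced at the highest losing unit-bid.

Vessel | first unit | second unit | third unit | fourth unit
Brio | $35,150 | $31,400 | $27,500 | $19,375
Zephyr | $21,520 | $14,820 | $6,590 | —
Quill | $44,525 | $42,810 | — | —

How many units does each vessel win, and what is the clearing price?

All unit-bids, highest first — top 6: 44,525 (Quill-1), 42,810 (Quill-2), 35,150 (Brio-1), 31,400 (Brio-2), 27,500 (Brio-3), 21,520 (Zephyr-1)
The (k+1)-th unit-bid is $19,375.
Allocation: Brio 3, Quill 2, Zephyr 1.

Brio 3, Quill 2, Zephyr 1; clearing price $19,375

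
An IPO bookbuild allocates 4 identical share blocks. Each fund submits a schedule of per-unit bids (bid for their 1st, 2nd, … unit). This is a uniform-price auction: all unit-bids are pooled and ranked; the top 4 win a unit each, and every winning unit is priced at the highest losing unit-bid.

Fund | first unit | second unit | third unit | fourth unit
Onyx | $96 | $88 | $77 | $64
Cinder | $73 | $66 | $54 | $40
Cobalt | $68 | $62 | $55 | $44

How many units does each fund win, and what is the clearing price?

Merging the schedules and taking the best 4: 96 (Onyx-1), 88 (Onyx-2), 77 (Onyx-3), 73 (Cinder-1)
First bid not allocated: $68.
Allocation: Cinder 1, Onyx 3.

Cinder 1, Onyx 3; clearing price $68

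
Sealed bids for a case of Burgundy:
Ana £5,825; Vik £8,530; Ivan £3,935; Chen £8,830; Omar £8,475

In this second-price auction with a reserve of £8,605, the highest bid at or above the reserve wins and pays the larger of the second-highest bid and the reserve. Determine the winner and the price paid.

Bids in order: 8,830 (Chen) > 8,530 (Vik) > 8,475 (Omar) > 5,825 (Ana) > 3,935 (Ivan)
Chen has the top bid at or above the reserve (£8,830).
max(second-highest £8,530, reserve £8,605) = £8,605.

Chen pays £8,605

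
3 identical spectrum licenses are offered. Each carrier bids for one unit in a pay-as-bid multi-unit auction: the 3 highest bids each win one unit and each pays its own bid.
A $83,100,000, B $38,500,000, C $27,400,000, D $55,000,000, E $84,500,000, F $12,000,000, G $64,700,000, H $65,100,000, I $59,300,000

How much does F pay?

Sorting: 84,500,000 (E), 83,100,000 (A), 65,100,000 (H), 64,700,000 (G), 59,300,000 (I), …
Top 3: E, A, H.
F does not win → $0.

F pays $0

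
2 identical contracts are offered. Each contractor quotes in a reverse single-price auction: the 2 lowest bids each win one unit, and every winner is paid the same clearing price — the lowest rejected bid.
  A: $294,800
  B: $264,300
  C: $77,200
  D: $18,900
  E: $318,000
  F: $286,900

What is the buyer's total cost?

Total cost: $528,600

Ordering the bids: 18,900 (D), 77,200 (C), 264,300 (B), 286,900 (F), …
Winners (2 units): D, C.
Lowest unsuccessful bid: $264,300 → clearing price.
Total cost = 2 × $264,300 = $528,600.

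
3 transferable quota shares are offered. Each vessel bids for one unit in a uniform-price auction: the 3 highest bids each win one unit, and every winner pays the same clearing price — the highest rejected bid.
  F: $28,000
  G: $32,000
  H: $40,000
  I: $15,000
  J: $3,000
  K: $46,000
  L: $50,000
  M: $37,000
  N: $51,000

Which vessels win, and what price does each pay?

Bids ranked high→low: 51,000 (N), 50,000 (L), 46,000 (K), 40,000 (H), 37,000 (M), …
The 3 highest are N, L, K.
First losing bid is H's $40,000, which sets the uniform price.

N, L, K; each pays $40,000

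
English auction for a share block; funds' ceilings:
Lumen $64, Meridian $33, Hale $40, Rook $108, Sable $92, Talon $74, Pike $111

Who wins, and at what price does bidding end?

Ascending (English) auction: the price rises until one bidder remains; the winner pays the price at which the last rival dropped out.
Sorting limits: 111 (Pike) > 108 (Rook) > 92 (Sable) > 74 (Talon) > 64 (Lumen) > 40 (Hale) > …
Once the price passes $108, only Pike is left; the hammer falls at Rook's limit of $108.

Pike wins at $108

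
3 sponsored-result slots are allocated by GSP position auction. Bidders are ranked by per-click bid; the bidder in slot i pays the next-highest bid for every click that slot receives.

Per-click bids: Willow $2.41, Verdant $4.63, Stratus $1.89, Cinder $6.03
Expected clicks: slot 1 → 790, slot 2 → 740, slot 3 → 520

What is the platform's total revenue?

Total revenue: $6423.90

Ranked by bid: $6.03 (Cinder) > $4.63 (Verdant) > $2.41 (Willow) > $1.89 (Stratus)
Slot 1: Cinder pays $4.63 × 790 = $3657.70
Slot 2: Verdant pays $2.41 × 740 = $1783.40
Slot 3: Willow pays $1.89 × 520 = $982.80
Total = $6423.90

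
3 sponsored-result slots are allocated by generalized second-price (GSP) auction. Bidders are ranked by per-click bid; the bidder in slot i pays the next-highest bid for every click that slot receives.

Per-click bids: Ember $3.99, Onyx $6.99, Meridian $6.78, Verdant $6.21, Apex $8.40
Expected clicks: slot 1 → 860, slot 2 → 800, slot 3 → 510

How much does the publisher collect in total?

Ranked by bid: $8.40 (Apex) > $6.99 (Onyx) > $6.78 (Meridian) > $6.21 (Verdant) > …
Slot 1: Apex pays $6.99 × 860 = $6011.40
Slot 2: Onyx pays $6.78 × 800 = $5424.00
Slot 3: Meridian pays $6.21 × 510 = $3167.10
Total = $14602.50

Total revenue: $14602.50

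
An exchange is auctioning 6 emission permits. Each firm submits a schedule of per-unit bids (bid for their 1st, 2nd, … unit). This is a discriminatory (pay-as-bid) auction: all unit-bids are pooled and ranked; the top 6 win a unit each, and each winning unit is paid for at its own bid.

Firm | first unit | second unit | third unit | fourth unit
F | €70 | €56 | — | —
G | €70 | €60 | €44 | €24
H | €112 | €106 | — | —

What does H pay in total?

H pays €218

All unit-bids, highest first — top 6: 112 (H-1), 106 (H-2), 70 (F-1), 70 (G-1), 60 (G-2), 56 (F-2)
Next rejected bid: €44 (not a price — pay-as-bid).
H's winning unit-bids: 112 + 106 = €218.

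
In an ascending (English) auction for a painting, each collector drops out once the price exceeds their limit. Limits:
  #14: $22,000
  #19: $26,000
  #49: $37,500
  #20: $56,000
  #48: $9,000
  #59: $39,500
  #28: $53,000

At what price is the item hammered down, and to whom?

Ascending (English) auction: the price rises until one bidder remains; the winner pays the price at which the last rival dropped out.
Sorting limits: 56,000 (#20) > 53,000 (#28) > 39,500 (#59) > 37,500 (#49) > 26,000 (#19) > 22,000 (#14) > …
#28 is the last rival to drop out, at $53,000; #20 remains and wins at that price.

#20 wins at $53,000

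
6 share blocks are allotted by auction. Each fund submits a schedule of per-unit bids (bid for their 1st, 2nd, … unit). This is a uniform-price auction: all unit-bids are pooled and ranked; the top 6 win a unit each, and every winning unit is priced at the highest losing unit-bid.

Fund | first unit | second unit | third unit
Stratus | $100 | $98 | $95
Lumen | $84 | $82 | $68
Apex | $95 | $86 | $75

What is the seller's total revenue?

Total revenue: $492

All unit-bids, highest first — top 6: 100 (Stratus-1), 98 (Stratus-2), 95 (Stratus-3), 95 (Apex-1), 86 (Apex-2), 84 (Lumen-1)
The (k+1)-th unit-bid is $82.
Allocation: Apex 2, Lumen 1, Stratus 3. Every unit priced at $82.
Revenue = 6 × 82 = $492.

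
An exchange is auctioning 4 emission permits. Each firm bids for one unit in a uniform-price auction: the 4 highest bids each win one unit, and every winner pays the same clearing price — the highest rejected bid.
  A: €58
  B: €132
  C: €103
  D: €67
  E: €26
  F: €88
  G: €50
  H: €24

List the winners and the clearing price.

Sorting: 132 (B), 103 (C), 88 (F), 67 (D), 58 (A), 50 (G), …
The 4 highest are B, C, F, D.
Clearing price = highest rejected bid = €58.

B, C, F, D; each pays €58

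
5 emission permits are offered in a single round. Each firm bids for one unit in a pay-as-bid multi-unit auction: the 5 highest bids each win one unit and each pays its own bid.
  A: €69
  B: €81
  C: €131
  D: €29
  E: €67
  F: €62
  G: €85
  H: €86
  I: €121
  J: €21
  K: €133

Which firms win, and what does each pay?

Ordering the bids: 133 (K), 131 (C), 121 (I), 86 (H), 85 (G), 81 (B), 69 (A), …
Winners (5 units): K, C, I, H, G.
Each winner pays its own bid: K €133, C €131, I €121, H €86, G €85.

K €133, C €131, I €121, H €86, G €85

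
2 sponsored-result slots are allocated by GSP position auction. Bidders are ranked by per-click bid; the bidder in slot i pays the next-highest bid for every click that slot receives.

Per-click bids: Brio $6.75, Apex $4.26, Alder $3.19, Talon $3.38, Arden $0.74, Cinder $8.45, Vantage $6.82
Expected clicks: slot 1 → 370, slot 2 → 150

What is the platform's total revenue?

Total revenue: $3535.90

Sorting advertisers: $8.45 (Cinder) > $6.82 (Vantage) > $6.75 (Brio) > …
Slot 1: Cinder pays $6.82 × 370 = $2523.40
Slot 2: Vantage pays $6.75 × 150 = $1012.50
Total = $3535.90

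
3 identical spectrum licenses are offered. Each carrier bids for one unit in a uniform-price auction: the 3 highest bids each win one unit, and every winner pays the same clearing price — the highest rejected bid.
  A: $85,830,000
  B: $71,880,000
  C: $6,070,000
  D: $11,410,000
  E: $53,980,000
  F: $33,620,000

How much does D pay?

D pays $0

Sorting: 85,830,000 (A), 71,880,000 (B), 53,980,000 (E), 33,620,000 (F), 11,410,000 (D), …
Winners (3 units): A, B, E.
First losing bid is F's $33,620,000, which sets the uniform price.
D does not win → pays $0.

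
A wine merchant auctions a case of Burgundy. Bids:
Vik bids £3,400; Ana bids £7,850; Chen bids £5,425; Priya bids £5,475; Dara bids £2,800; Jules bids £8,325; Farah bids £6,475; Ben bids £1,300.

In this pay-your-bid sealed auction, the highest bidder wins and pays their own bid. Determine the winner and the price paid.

Jules pays £8,325

Sorting bids: 8,325 (Jules) > 7,850 (Ana) > 6,475 (Farah) > 5,475 (Priya) > 5,425 (Chen) > 3,400 (Vik) > …
Jules has the highest bid and pays exactly that: £8,325.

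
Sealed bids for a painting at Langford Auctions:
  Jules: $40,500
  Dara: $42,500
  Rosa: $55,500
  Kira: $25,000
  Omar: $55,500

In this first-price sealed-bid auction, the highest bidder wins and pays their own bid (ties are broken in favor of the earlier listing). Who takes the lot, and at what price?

Bids in order: 55,500 (Rosa) > 55,500 (Omar) > 42,500 (Dara) > 40,500 (Jules) > 25,000 (Kira)
Tie at $55,500 → Rosa wins by tie-break.
Rosa is highest → pays own bid, $55,500.

Rosa pays $55,500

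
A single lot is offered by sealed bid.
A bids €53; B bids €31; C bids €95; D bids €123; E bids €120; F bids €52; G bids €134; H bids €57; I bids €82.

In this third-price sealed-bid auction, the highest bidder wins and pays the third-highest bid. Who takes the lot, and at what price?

G pays €120

Bids in order: 134 (G) > 123 (D) > 120 (E) > 95 (C) > 82 (I) > 57 (H) > …
G wins; payment is bid #3 in the ranking = €120.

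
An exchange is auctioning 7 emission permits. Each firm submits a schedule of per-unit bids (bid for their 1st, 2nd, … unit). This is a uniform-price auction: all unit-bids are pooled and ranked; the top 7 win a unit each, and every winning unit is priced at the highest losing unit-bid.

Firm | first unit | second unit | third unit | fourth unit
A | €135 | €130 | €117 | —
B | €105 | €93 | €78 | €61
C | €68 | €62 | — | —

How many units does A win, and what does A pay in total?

Pooled unit-bids ranked (top 7): 135 (A-1), 130 (A-2), 117 (A-3), 105 (B-1), 93 (B-2), 78 (B-3), 68 (C-1)
Highest rejected unit-bid = €62.
A wins 3 unit(s) at €62 each.

A: 3 units, pays €186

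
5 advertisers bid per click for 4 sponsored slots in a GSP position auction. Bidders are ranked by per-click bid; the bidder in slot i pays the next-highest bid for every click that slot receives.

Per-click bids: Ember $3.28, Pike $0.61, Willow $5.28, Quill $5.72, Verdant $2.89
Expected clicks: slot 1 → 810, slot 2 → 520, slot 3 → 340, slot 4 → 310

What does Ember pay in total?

Ember pays $982.60

Sorting advertisers: $5.72 (Quill) > $5.28 (Willow) > $3.28 (Ember) > $2.89 (Verdant) > $0.61 (Pike)
Ember holds slot 3 → pays next bid $2.89 × 340 clicks = $982.60.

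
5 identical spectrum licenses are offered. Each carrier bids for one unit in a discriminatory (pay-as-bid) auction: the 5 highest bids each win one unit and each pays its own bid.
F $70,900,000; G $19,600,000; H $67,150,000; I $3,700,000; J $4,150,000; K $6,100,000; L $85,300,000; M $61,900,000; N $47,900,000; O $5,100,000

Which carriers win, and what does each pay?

Sorting: 85,300,000 (L), 70,900,000 (F), 67,150,000 (H), 61,900,000 (M), 47,900,000 (N), 19,600,000 (G), 6,100,000 (K), …
The 5 highest are L, F, H, M, N.
Each winner pays its own bid: L $85,300,000, F $70,900,000, H $67,150,000, M $61,900,000, N $47,900,000.

L $85,300,000, F $70,900,000, H $67,150,000, M $61,900,000, N $47,900,000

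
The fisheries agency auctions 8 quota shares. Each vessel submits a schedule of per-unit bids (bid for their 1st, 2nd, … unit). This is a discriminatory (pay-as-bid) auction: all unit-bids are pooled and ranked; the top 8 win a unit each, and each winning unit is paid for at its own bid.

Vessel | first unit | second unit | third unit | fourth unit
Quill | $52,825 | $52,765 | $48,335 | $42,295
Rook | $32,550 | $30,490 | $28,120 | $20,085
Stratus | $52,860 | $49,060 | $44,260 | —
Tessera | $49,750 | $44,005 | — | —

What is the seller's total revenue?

Total revenue: $393,860

Merging the schedules and taking the best 8: 52,860 (Stratus-1), 52,825 (Quill-1), 52,765 (Quill-2), 49,750 (Tessera-1), 49,060 (Stratus-2), 48,335 (Quill-3), 44,260 (Stratus-3), 44,005 (Tessera-2)
Next rejected bid: $42,295 (not a price — pay-as-bid).
Each winning unit pays its own bid.
Revenue = 52,860 + 52,825 + 52,765 + 49,750 + 49,060 + 48,335 + 44,260 + 44,005 = $393,860.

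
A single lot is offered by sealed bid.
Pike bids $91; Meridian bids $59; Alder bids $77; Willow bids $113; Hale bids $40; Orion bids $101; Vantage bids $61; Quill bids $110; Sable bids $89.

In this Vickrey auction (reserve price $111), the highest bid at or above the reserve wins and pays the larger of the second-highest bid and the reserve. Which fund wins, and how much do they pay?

Willow pays $111

Bids in order: 113 (Willow) > 110 (Quill) > 101 (Orion) > 91 (Pike) > 89 (Sable) > 77 (Alder) > …
Highest eligible bid: Willow at $113.
max(second-highest $110, reserve $111) = $111.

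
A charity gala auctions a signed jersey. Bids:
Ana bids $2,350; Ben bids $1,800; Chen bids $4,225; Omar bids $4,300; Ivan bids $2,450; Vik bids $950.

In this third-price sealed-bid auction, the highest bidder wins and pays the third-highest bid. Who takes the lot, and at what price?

Omar pays $2,450

Sorting bids: 4,300 (Omar) > 4,225 (Chen) > 2,450 (Ivan) > 2,350 (Ana) > 1,800 (Ben) > 950 (Vik)
Omar wins; payment is bid #3 in the ranking = $2,450.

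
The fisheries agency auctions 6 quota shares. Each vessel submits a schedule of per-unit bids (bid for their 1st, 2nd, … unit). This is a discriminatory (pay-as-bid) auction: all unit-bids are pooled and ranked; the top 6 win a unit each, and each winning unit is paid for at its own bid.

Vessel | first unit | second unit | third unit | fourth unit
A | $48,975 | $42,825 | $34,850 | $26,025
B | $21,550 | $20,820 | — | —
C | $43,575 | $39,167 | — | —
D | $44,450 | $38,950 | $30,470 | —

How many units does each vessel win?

Merging the schedules and taking the best 6: 48,975 (A-1), 44,450 (D-1), 43,575 (C-1), 42,825 (A-2), 39,167 (C-2), 38,950 (D-2)
Next rejected bid: $34,850 (not a price — pay-as-bid).
Allocation: A 2, C 2, D 2.

A 2, C 2, D 2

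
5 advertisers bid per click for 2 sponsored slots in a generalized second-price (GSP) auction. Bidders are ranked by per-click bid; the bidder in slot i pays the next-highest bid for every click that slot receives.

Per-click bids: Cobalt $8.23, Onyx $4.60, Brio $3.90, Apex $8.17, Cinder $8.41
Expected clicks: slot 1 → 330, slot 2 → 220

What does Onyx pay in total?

Sorting advertisers: $8.41 (Cinder) > $8.23 (Cobalt) > $8.17 (Apex) > …
Onyx ranks below slot 2 → no slot, pays nothing.

Onyx pays $0.00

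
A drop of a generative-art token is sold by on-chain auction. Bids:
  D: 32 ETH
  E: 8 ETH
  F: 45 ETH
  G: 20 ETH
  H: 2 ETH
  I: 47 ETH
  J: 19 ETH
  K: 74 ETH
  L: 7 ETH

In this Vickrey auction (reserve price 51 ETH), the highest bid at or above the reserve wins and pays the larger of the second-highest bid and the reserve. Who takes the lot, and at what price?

K pays 51 ETH

Bids in order: 74 (K) > 47 (I) > 45 (F) > 32 (D) > 20 (G) > 19 (J) > …
K has the top bid at or above the reserve (74 ETH).
max(second-highest 47 ETH, reserve 51 ETH) = 51 ETH.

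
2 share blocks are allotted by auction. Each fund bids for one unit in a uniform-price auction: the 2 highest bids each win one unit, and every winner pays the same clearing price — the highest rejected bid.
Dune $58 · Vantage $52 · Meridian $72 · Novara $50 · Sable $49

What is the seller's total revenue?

Total revenue: $104

Ordering the bids: 72 (Meridian), 58 (Dune), 52 (Vantage), 50 (Novara), …
Top 2: Meridian, Dune.
First losing bid is Vantage's $52, which sets the uniform price.
Total revenue = 2 × $52 = $104.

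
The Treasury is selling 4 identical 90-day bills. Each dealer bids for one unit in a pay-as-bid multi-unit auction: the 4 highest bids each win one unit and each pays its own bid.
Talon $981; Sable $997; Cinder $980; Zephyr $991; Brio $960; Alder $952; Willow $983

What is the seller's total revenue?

Total revenue: $3,952

Sorting: 997 (Sable), 991 (Zephyr), 983 (Willow), 981 (Talon), 980 (Cinder), 960 (Brio), …
Winners (4 units): Sable, Zephyr, Willow, Talon.
Total revenue = 997 + 991 + 983 + 981 = $3,952.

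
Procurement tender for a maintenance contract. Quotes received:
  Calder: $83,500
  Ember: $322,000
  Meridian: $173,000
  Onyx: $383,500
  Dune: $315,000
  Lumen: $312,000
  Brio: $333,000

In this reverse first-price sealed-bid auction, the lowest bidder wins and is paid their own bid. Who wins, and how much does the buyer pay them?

Rule: the lowest bidder wins and is paid their own bid.
Bids in order: 83,500 (Calder) < 173,000 (Meridian) < 312,000 (Lumen) < 315,000 (Dune) < 322,000 (Ember) < 333,000 (Brio) < …
First-price: Calder is paid what they bid, $83,500.

Calder is paid $83,500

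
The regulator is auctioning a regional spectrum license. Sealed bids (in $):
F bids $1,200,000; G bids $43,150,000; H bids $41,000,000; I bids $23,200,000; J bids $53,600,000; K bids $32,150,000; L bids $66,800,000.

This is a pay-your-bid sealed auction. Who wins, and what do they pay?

Pay-your-bid sealed auction: the highest bidder wins and pays their own bid.
Bids ranked: 66,800,000 (L) > 53,600,000 (J) > 43,150,000 (G) > 41,000,000 (H) > 32,150,000 (K) > 23,200,000 (I) > …
L is highest → pays own bid, $66,800,000.

L pays $66,800,000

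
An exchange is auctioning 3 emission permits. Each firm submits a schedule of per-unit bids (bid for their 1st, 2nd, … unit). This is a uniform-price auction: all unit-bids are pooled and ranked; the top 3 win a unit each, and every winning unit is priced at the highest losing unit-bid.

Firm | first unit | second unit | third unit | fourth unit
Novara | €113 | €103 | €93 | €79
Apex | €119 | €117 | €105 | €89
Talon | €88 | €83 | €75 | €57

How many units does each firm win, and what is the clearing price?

Apex 2, Novara 1; clearing price €105

Merging the schedules and taking the best 3: 119 (Apex-1), 117 (Apex-2), 113 (Novara-1)
The (k+1)-th unit-bid is €105.
Allocation: Apex 2, Novara 1.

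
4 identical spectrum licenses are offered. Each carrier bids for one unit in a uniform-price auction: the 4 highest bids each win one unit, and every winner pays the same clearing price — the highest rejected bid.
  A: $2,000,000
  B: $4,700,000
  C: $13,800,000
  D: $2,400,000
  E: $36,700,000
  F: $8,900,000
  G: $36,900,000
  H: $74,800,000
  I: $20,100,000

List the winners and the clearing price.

H, G, E, I; each pays $13,800,000

Sorting: 74,800,000 (H), 36,900,000 (G), 36,700,000 (E), 20,100,000 (I), 13,800,000 (C), 8,900,000 (F), …
Winners (4 units): H, G, E, I.
First losing bid is C's $13,800,000, which sets the uniform price.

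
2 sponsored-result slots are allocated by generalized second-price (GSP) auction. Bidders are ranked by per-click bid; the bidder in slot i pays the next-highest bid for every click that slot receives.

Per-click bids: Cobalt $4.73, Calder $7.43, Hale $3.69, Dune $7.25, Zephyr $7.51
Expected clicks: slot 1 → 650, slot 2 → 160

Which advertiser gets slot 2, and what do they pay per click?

Calder; $7.25 per click

Sorting advertisers: $7.51 (Zephyr) > $7.43 (Calder) > $7.25 (Dune) > …
Slot 2 goes to the second-ranked bidder, Calder, who pays the next bid down: $7.25/click.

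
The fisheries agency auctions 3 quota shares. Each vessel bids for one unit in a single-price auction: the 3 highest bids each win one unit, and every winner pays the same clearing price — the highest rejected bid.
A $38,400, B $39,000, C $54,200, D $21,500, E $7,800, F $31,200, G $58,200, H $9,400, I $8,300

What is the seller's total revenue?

Sorting: 58,200 (G), 54,200 (C), 39,000 (B), 38,400 (A), 31,200 (F), …
The 3 highest are G, C, B.
First losing bid is A's $38,400, which sets the uniform price.
Total revenue = 3 × $38,400 = $115,200.

Total revenue: $115,200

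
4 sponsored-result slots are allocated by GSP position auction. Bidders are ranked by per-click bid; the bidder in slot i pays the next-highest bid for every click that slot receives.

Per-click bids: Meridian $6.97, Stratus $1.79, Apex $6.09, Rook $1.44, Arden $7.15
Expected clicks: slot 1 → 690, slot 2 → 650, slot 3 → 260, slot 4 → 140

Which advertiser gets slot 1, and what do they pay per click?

Per-click bids in order: $7.15 (Arden) > $6.97 (Meridian) > $6.09 (Apex) > $1.79 (Stratus) > $1.44 (Rook)
Slot 1 goes to the first-ranked bidder, Arden, who pays the next bid down: $6.97/click.

Arden; $6.97 per click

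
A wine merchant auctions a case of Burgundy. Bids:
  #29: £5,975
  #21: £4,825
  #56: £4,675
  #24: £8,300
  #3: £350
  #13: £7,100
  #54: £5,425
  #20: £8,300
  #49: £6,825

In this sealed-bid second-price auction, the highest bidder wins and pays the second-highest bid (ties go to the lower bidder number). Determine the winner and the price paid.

#20 pays £8,300

Bids ranked: 8,300 (#20) > 8,300 (#24) > 7,100 (#13) > 6,825 (#49) > 5,975 (#29) > 5,425 (#54) > …
Tie at £8,300 → #20 wins by tie-break.
#20 is highest; pays the second-highest bid, £8,300.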